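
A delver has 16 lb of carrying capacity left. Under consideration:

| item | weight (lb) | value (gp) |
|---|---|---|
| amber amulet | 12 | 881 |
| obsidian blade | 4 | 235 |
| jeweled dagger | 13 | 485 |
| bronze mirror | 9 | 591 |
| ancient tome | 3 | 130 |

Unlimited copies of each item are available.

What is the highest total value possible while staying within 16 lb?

1116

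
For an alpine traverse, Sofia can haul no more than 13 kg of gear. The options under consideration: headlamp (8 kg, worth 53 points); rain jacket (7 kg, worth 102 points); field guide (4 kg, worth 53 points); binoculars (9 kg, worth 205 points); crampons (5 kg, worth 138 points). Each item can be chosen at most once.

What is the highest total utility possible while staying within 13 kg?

258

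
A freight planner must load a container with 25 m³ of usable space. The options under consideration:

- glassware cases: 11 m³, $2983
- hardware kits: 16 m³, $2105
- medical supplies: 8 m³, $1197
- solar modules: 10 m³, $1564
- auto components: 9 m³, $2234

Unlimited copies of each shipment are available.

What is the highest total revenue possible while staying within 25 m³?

5966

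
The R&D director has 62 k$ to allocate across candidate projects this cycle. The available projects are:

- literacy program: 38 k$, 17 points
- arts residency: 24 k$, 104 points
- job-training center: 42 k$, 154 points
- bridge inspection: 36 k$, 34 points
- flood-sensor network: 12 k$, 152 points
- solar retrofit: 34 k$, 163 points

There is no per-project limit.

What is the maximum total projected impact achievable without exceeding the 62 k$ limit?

760

Density check — flood-sensor network 12.67, solar retrofit 4.79, arts residency 4.33 are the best per k$.
Best packing: 5×flood-sensor network — 60 k$, 760 total.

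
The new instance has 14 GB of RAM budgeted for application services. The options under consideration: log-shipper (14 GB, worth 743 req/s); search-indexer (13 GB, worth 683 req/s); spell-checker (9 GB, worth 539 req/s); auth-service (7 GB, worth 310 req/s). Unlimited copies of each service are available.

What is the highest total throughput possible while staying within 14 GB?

Filling by ratio: spell-checker for 539, with 5 GB left unused.
Dropping spell-checker frees 9 GB; slotting in log-shipper (14 GB) lifts the total to 743 at 14 GB.
No other feasible combination exceeds 743.

743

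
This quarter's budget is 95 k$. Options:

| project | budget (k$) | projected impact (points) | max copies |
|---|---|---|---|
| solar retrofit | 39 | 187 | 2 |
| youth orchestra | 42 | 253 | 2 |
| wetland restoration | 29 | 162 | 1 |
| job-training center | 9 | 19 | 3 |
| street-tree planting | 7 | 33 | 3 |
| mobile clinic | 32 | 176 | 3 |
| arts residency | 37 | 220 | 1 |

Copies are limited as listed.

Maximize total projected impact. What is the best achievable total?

539

Density check — youth orchestra 6.02, arts residency 5.95, wetland restoration 5.59 are the best per k$.
Taking youth orchestra + 2×street-tree planting + arts residency: 93 k$ used, 539 in projected impact.
That's the maximum — no swap from here does better than 539.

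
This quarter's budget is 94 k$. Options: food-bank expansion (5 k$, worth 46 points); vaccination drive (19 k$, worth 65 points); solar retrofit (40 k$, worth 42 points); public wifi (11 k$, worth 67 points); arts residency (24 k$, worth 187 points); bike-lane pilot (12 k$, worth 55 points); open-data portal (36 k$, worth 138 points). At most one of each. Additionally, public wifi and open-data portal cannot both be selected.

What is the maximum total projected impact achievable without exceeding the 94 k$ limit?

445

Vaccination drive + arts residency + bike-lane pilot + open-data portal uses 91 of the 94 k$ and totals 445.
Every other selection either busts 94 k$ or breaks a pairing rule or fails to beat 445.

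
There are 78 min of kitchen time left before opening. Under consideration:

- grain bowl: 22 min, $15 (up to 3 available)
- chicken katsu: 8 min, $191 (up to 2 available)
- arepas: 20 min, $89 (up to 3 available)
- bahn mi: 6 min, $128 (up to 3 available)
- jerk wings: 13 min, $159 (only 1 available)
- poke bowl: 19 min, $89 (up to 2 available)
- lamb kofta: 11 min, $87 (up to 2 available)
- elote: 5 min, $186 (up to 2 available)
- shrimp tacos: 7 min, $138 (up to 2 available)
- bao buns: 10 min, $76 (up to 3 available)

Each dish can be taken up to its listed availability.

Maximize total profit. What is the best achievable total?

Best packing: 2×chicken katsu + 3×bahn mi + jerk wings + 2×elote + 2×shrimp tacos — 71 min, 1573 total.
Every other selection either busts 78 min or exceeds an availability limit or fails to beat 1573.

1573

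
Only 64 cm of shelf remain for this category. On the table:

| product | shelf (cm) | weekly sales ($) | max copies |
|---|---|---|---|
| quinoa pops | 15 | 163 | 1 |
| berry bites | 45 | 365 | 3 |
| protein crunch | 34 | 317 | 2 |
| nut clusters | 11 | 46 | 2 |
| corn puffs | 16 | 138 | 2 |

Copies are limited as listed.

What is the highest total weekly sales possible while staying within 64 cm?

Greedy by ratio would take quinoa pops + protein crunch + nut clusters: 60 cm used, total 526.
The 45 cm tied up in protein crunch and nut clusters is better spent on berry bites — total rises to 528 (60 cm).

528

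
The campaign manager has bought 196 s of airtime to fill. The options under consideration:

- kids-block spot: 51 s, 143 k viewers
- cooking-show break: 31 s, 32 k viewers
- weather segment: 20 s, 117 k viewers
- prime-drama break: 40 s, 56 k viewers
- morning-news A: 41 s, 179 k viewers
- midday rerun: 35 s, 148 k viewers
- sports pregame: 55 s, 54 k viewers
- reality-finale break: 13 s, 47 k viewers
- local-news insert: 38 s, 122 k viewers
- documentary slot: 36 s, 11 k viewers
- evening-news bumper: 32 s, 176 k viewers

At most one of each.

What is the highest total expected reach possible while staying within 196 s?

810

By expected reach per s: weather segment 5.85, evening-news bumper 5.50, morning-news A 4.37, midday rerun 4.23 lead.
The ratio heuristic lands on weather segment + morning-news A + midday rerun + reality-finale break + local-news insert + evening-news bumper (789) but leaves 17 s idle.
Dropping local-news insert frees 38 s; slotting in kids-block spot (51 s) lifts the total to 810 at 192 s.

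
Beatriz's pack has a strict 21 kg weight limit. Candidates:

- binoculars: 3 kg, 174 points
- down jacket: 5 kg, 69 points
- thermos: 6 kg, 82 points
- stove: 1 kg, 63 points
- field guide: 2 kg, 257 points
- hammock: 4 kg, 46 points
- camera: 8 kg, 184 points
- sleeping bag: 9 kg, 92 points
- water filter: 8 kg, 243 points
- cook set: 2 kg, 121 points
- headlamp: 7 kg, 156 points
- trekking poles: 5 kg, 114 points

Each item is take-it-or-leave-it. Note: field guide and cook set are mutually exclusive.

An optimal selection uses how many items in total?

5

Best achievable utility is 893.
For example binoculars + stove + field guide + water filter + headlamp achieves it, using 21 kg.
All optima have 5 items.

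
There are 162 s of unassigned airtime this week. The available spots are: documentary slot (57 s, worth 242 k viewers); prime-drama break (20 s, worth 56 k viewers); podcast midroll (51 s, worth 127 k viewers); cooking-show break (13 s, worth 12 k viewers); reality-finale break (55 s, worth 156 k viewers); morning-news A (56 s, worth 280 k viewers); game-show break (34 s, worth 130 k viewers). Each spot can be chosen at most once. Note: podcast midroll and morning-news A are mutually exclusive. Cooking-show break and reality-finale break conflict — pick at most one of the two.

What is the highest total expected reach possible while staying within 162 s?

Ranking by ratio (expected reach/s): morning-news A 5.00, documentary slot 4.25, game-show break 3.82, reality-finale break 2.84.
Documentary slot + cooking-show break + morning-news A + game-show break uses 160 of the 162 s and totals 664.

664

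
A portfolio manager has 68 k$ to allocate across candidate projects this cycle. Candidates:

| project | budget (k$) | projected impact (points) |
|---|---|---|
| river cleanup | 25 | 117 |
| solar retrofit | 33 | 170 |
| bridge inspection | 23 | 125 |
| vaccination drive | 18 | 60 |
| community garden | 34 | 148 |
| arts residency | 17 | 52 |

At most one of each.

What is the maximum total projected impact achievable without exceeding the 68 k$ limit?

318

Ranking by ratio (projected impact/k$): bridge inspection 5.43, solar retrofit 5.15, river cleanup 4.68, community garden 4.35.
Taking the top-ratio projects first gives solar retrofit + bridge inspection for 295 (56 k$).
The 23 k$ tied up in bridge inspection is better spent on community garden — total rises to 318 (67 k$).
Next best is river cleanup + bridge inspection + vaccination drive at 302 (66 k$) — short by 16.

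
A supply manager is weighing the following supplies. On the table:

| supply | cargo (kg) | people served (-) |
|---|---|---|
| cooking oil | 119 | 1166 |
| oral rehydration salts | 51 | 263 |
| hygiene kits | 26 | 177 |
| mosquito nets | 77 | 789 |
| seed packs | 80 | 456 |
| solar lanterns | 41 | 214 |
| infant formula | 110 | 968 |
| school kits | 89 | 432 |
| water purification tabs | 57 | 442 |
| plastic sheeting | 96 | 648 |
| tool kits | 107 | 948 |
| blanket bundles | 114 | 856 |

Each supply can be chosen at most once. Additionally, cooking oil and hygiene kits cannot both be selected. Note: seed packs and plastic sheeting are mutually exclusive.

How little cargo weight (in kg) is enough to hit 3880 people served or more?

450

Need the lightest bundle worth ≥ 3880.
Taking cooking oil + infant formula + tool kits + blanket bundles gives 3938 (≥ 3880) for 450 kg.
Any bundle with less than 450 kg falls short of 3880.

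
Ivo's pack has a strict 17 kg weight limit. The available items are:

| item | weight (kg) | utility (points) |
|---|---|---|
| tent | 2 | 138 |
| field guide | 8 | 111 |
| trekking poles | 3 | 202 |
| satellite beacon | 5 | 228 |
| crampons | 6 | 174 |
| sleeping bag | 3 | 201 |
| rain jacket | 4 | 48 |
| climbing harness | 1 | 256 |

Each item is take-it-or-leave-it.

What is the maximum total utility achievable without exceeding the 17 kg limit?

Best packing: tent + trekking poles + satellite beacon + sleeping bag + climbing harness — 14 kg, 1025 total.
Every other selection either busts 17 kg or fails to beat 1025.

1025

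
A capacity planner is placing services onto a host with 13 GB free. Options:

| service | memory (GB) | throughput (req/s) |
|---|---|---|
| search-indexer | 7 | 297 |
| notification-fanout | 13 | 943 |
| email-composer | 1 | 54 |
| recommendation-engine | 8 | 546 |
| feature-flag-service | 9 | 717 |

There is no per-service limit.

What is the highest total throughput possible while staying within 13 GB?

Taking the top-ratio services first gives 4×email-composer + feature-flag-service for 933 (13 GB).
Replace 4×email-composer and feature-flag-service with notification-fanout: the trade gains 10 net, giving 943 at 13 GB.
No other feasible combination exceeds 943.

943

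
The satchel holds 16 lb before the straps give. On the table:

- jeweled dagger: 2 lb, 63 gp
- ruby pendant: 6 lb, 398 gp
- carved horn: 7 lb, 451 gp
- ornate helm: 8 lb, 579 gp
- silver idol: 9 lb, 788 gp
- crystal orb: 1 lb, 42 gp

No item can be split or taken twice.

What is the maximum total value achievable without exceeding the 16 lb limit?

Density check — silver idol 87.56, ornate helm 72.38, ruby pendant 66.33 are the best per lb.
Greedy by ratio would take ruby pendant + silver idol + crystal orb: 16 lb used, total 1228.
The 7 lb tied up in ruby pendant and crystal orb is better spent on carved horn — total rises to 1239 (16 lb).
Every other selection either busts 16 lb or fails to beat 1239.

1239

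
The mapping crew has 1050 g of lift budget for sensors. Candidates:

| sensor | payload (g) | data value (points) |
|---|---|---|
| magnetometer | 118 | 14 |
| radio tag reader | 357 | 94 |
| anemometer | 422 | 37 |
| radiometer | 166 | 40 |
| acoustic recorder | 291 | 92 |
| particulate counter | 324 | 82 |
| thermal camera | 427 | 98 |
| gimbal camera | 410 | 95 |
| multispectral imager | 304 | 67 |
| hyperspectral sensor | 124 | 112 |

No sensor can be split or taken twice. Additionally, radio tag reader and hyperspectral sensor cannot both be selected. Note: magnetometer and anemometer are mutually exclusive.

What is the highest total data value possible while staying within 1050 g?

353

Density check — hyperspectral sensor 0.90, acoustic recorder 0.32, radio tag reader 0.26, particulate counter 0.25 are the best per g.
Acoustic recorder + particulate counter + multispectral imager + hyperspectral sensor uses 1043 of the 1050 g and totals 353.
The spare 7 g is too small for any remaining sensor, and no feasible exchange beats 353.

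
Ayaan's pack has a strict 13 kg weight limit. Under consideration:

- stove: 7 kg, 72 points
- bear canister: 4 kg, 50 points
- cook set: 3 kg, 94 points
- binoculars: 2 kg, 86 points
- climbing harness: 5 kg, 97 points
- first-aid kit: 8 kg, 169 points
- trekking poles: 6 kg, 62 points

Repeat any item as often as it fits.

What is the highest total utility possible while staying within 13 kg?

524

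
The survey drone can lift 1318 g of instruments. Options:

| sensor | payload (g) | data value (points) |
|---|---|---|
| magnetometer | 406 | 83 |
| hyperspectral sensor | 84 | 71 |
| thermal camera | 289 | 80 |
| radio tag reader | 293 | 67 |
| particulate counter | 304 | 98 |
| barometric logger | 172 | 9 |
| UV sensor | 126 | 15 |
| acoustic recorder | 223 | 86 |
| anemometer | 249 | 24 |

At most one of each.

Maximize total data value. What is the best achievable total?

418

By data value per g: hyperspectral sensor 0.85, acoustic recorder 0.39, particulate counter 0.32 lead.
The ratio heuristic lands on hyperspectral sensor + thermal camera + radio tag reader + particulate counter + acoustic recorder (402) but leaves 125 g idle.
Replace radio tag reader with magnetometer: the trade gains 16 net, giving 418 at 1306 g.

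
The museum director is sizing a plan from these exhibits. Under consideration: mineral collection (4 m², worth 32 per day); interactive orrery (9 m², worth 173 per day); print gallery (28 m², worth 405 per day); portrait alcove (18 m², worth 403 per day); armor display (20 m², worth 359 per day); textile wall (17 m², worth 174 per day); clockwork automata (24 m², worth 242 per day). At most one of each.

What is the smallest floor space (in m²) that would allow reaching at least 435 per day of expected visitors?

22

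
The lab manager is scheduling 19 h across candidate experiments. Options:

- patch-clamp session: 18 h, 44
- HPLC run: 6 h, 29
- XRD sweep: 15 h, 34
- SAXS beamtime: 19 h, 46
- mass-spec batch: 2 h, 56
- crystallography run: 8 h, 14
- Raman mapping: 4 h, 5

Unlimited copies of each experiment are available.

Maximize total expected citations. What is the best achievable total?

Density check — mass-spec batch 28.00, HPLC run 4.83, patch-clamp session 2.44 are the best per h.
Best packing: 9×mass-spec batch — 18 h, 504 total.
The spare 1 h is too small for any remaining experiment, and no exchange beats 504.

504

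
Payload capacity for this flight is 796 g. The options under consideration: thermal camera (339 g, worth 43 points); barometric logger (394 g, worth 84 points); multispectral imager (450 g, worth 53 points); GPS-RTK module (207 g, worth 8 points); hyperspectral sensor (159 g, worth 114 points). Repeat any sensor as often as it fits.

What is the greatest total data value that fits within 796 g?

570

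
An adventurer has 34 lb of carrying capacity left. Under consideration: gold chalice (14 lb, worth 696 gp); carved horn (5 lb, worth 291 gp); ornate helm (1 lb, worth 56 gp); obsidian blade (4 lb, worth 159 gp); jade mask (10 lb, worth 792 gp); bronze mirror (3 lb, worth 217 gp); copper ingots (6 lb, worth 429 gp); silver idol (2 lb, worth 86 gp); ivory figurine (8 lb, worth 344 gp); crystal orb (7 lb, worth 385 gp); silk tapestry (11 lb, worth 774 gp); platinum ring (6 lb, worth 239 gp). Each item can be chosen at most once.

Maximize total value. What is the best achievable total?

2380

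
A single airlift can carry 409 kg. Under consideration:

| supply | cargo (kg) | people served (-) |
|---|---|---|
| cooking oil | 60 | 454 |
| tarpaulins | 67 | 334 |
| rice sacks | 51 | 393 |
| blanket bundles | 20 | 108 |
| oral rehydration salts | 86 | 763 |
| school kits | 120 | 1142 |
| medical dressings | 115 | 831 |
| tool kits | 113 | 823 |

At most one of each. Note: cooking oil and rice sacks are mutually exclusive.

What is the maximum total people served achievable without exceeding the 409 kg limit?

3298

Cooking oil + blanket bundles + oral rehydration salts + school kits + medical dressings uses 401 of the 409 kg and totals 3298.
The closest alternative, cooking oil + blanket bundles + oral rehydration salts + school kits + tool kits, reaches only 3290.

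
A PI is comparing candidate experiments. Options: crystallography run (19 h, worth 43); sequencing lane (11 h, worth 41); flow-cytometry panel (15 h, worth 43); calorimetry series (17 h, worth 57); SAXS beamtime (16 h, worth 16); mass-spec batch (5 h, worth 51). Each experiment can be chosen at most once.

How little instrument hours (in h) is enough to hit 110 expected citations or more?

31

Need the lightest bundle worth ≥ 110.
sequencing lane + flow-cytometry panel + mass-spec batch: 135 expected citations at 31 h.
Any bundle with less than 31 h falls short of 110.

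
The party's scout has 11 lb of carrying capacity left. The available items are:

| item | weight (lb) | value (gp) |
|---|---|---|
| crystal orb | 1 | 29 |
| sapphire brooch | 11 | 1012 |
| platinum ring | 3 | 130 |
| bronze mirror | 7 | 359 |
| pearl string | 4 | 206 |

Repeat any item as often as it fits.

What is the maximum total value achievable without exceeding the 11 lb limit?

Ranking by ratio (value/lb): sapphire brooch 92.00, pearl string 51.50, bronze mirror 51.29, platinum ring 43.33.
Best packing: sapphire brooch — 11 lb, 1012 total.
No other feasible combination exceeds 1012.

1012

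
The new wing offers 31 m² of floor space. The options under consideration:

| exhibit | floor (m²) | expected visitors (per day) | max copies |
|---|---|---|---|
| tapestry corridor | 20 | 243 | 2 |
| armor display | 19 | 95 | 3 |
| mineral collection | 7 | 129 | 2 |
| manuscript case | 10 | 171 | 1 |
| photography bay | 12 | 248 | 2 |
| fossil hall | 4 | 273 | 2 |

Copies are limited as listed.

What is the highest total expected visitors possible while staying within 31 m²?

Filling by ratio: mineral collection + photography bay + 2×fossil hall for 923, with 4 m² left unused.
Dropping mineral collection frees 7 m²; slotting in manuscript case (10 m²) lifts the total to 965 at 30 m².
That's the maximum — no swap from here does better than 965.

965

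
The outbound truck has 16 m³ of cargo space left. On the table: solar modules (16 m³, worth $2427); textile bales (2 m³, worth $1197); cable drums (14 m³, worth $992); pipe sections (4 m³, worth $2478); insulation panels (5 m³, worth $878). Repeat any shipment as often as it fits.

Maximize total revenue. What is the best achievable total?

9912

Density check — pipe sections 619.50, textile bales 598.50, insulation panels 175.60, solar modules 151.69 are the best per m³.
Best packing: 4×pipe sections — 16 m³, 9912 total.
No other feasible combination exceeds 9912.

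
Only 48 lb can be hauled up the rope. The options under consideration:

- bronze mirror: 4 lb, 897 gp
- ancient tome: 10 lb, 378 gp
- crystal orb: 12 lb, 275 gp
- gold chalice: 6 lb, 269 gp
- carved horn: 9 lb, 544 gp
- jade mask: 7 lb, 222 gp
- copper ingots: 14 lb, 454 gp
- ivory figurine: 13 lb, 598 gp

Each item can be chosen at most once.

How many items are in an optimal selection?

5

The maximum value within 48 lb is 2762.
For example bronze mirror + gold chalice + carved horn + copper ingots + ivory figurine achieves it, using 46 lb.
Any selection reaching 2762 contains exactly 5 items.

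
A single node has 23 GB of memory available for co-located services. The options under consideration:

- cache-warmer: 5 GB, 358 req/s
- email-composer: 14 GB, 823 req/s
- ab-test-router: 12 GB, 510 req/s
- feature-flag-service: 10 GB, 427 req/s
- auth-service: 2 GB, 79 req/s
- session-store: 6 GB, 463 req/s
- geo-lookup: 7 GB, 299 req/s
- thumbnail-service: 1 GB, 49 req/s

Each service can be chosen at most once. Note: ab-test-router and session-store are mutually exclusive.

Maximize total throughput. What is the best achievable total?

1414

Density check — session-store 77.17, cache-warmer 71.60, email-composer 58.79, thumbnail-service 49.00 are the best per GB.
Filling by ratio: cache-warmer + auth-service + session-store + geo-lookup + thumbnail-service for 1248, with 2 GB left unused.
The 12 GB tied up in cache-warmer and geo-lookup is better spent on email-composer — total rises to 1414 (23 GB).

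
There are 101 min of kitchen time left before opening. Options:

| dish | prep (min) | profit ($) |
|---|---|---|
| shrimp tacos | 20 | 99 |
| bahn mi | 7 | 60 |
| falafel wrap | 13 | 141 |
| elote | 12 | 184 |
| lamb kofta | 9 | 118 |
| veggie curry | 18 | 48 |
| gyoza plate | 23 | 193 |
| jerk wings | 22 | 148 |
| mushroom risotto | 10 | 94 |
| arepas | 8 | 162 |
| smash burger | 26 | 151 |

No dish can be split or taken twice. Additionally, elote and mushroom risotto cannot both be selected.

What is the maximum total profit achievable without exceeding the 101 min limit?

Best packing: bahn mi + falafel wrap + elote + lamb kofta + gyoza plate + arepas + smash burger — 98 min, 1009 total.

1009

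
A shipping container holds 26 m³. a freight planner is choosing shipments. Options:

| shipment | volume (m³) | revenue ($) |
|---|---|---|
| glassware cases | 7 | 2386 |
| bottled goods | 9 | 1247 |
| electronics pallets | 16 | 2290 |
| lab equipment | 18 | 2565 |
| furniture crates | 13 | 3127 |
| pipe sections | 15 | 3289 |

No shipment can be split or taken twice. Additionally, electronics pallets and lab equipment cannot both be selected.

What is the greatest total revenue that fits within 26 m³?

A density-first pass picks glassware cases + furniture crates — 5513 at 20 m³.
The 13 m³ tied up in furniture crates is better spent on pipe sections — total rises to 5675 (22 m³).
Next best is glassware cases + furniture crates at 5513 (20 m³) — short by 162.

5675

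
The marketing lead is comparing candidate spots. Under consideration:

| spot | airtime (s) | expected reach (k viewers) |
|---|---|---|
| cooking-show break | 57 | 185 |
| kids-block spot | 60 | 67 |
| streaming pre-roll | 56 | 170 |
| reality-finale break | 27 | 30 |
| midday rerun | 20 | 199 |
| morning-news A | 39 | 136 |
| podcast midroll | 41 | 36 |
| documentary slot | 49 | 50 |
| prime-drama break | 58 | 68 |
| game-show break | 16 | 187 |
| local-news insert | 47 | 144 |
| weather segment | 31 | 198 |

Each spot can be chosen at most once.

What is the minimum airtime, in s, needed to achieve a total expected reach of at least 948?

207

Need the lightest bundle worth ≥ 948.
cooking-show break + streaming pre-roll + reality-finale break + midday rerun + game-show break + weather segment reaches 969 using 207 s.
Any bundle with less than 207 s falls short of 948.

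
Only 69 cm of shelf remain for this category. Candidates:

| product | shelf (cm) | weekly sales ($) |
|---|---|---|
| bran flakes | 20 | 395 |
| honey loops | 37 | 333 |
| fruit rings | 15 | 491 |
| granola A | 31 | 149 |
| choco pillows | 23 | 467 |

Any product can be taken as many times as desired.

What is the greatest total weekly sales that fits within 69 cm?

By weekly sales per cm: fruit rings 32.73, choco pillows 20.30, bran flakes 19.75 lead.
Taking 4×fruit rings: 60 cm used, 1964 in weekly sales.
No other feasible combination exceeds 1964.

1964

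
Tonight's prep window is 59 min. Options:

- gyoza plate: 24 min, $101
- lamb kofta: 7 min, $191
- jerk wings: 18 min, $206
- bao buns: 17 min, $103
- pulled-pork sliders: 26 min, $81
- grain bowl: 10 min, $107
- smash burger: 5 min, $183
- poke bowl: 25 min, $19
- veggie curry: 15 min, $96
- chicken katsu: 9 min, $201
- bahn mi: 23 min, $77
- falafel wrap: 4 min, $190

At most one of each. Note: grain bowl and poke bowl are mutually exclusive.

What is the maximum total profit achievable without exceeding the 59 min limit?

1078

Best packing: lamb kofta + jerk wings + grain bowl + smash burger + chicken katsu + falafel wrap — 53 min, 1078 total.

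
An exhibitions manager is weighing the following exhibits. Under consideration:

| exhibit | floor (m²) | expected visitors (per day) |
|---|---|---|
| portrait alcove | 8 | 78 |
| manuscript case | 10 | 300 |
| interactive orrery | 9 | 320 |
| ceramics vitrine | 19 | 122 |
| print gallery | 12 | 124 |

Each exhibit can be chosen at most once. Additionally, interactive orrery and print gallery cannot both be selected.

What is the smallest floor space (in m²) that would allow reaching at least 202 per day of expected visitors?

9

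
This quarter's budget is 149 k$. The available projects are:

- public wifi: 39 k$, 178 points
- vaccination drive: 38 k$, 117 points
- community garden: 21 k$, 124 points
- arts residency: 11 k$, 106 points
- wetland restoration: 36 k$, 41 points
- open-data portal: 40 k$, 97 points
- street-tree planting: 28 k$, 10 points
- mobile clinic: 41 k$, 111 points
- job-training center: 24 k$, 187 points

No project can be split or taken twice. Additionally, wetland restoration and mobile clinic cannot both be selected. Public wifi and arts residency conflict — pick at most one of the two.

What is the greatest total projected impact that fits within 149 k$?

Vaccination drive + community garden + arts residency + mobile clinic + job-training center uses 135 of the 149 k$ and totals 645.
Runner-up vaccination drive + community garden + arts residency + open-data portal + job-training center tops out at 631.

645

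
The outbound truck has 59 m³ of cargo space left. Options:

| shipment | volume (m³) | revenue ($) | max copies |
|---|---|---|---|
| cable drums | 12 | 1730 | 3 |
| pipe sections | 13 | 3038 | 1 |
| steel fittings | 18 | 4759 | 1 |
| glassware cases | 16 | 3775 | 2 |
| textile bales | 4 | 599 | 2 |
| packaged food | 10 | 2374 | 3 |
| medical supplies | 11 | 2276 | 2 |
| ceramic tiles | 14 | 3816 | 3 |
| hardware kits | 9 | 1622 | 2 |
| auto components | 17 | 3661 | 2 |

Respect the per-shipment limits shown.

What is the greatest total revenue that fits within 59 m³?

15429

Ranking by ratio (revenue/m³): ceramic tiles 272.57, steel fittings 264.39, packaged food 237.40.
A density-first pass picks textile bales + packaged food + 3×ceramic tiles — 14421 at 56 m³.
Using the slack differently, pipe sections + steel fittings + 2×ceramic tiles comes to 15429 at 59 m³.
That's the maximum — no swap from here does better than 15429.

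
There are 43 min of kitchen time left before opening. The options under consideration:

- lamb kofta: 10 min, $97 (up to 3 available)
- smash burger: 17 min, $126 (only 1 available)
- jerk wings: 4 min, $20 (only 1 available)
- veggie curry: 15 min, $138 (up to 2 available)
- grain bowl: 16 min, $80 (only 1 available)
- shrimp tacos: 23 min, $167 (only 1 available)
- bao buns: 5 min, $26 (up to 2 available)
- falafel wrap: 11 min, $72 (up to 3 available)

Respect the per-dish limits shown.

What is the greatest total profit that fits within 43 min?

The ratio heuristic lands on 3×lamb kofta + falafel wrap (363) but leaves 2 min idle.
The 31 min tied up in 2×lamb kofta and falafel wrap is better spent on 2×veggie curry — total rises to 373 (40 min).
No other feasible combination exceeds 373.

373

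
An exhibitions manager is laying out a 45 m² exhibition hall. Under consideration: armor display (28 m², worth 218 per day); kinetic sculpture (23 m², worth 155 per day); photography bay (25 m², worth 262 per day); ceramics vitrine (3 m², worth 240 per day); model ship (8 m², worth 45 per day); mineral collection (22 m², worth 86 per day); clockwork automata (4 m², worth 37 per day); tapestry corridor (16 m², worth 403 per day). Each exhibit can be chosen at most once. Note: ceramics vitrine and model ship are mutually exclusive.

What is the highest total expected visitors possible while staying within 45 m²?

905

The ratio ordering already packs tightly: photography bay + ceramics vitrine + tapestry corridor, 44 m², 905.
An exhaustive check of the 256 subsets confirms 905.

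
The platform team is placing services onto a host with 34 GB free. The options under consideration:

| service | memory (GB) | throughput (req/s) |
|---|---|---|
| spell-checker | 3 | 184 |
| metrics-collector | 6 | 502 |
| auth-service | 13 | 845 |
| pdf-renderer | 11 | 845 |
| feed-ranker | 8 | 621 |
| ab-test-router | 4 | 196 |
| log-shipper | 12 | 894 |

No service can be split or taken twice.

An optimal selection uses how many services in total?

4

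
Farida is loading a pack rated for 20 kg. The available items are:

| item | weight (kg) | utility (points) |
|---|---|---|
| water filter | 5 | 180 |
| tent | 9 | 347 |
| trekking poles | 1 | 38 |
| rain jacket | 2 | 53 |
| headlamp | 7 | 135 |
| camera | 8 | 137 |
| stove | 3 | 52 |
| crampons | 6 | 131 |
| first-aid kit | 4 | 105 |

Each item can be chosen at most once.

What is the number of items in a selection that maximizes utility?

The maximum utility within 20 kg is 685.
For example water filter + tent + rain jacket + first-aid kit achieves it, using 20 kg.
Every optimal selection uses 4 items.

4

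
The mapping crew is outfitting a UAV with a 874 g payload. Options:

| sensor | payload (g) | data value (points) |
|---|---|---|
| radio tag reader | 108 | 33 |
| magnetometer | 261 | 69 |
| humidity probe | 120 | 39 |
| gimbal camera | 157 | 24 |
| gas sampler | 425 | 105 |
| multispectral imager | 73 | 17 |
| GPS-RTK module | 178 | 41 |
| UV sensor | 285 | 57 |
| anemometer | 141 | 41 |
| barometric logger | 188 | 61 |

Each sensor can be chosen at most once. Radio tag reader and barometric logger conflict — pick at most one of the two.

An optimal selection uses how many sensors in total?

4

Optimal total is 246.
One optimal bundle: humidity probe + gas sampler + anemometer + barometric logger (874 g).
All optima have 4 sensors.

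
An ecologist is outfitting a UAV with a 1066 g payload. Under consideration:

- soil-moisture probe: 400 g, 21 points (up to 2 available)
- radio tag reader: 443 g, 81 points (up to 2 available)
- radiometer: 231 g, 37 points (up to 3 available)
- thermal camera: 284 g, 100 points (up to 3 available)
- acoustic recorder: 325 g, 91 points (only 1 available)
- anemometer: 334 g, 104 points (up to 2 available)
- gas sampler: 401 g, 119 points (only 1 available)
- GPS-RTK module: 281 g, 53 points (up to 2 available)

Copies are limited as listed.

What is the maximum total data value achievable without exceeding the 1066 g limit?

Density check — thermal camera 0.35, anemometer 0.31, gas sampler 0.30 are the best per g.
A density-first pass picks 3×thermal camera — 300 at 852 g.
Replace 2×thermal camera with anemometer + gas sampler: the trade gains 23 net, giving 323 at 1019 g.
Every other selection either busts 1066 g or exceeds an availability limit or fails to beat 323.

323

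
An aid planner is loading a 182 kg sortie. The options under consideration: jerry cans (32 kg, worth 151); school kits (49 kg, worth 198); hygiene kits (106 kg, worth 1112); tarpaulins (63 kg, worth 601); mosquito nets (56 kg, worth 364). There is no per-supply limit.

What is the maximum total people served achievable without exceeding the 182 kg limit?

Hygiene kits + tarpaulins uses 169 of the 182 kg and totals 1713.

1713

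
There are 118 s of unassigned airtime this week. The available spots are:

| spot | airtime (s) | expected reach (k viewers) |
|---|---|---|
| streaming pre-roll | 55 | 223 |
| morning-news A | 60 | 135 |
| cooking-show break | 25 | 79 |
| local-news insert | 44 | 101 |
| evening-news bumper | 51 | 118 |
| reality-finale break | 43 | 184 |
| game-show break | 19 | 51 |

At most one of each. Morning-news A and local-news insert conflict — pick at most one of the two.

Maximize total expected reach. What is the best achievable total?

458

Best packing: streaming pre-roll + reality-finale break + game-show break — 117 s, 458 total.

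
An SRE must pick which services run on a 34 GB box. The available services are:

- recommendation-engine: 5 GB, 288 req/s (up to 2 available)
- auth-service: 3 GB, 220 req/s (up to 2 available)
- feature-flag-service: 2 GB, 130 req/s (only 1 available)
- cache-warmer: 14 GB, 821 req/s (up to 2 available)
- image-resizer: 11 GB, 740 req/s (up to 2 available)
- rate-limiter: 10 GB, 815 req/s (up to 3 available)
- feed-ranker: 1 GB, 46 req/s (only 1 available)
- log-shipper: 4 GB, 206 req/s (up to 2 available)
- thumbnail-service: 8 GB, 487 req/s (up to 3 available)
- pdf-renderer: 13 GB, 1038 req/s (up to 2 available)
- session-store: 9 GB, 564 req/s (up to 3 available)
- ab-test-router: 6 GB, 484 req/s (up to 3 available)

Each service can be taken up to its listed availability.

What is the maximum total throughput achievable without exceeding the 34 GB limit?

Density check — rate-limiter 81.50, ab-test-router 80.67, pdf-renderer 79.85, auth-service 73.33 are the best per GB.
Taking the top-ratio services first gives auth-service + 3×rate-limiter + feed-ranker for 2711 (34 GB).
But feature-flag-service + 2×rate-limiter + 2×ab-test-router fits in 34 GB and reaches 2728.
That's the maximum — no swap from here does better than 2728.

2728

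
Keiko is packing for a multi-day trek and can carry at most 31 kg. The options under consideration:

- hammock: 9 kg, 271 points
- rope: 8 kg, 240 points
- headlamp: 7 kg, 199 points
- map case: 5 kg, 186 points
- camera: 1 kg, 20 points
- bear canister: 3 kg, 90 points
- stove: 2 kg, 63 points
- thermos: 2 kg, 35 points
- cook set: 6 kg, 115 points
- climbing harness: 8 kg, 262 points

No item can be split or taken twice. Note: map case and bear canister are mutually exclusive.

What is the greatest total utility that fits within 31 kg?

981

Hammock + headlamp + map case + stove + climbing harness uses 31 of the 31 kg and totals 981.
Next best is hammock + rope + map case + camera + climbing harness at 979 (31 kg) — short by 2.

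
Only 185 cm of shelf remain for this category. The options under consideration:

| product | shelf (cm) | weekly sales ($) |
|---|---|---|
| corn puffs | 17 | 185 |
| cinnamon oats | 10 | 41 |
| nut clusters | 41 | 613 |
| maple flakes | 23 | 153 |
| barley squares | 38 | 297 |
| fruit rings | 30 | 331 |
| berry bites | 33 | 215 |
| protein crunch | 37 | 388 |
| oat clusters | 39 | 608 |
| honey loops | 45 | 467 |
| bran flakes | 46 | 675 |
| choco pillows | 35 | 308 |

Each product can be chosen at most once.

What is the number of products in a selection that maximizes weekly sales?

Best achievable weekly sales is 2469.
corn puffs + nut clusters + protein crunch + oat clusters + bran flakes hits 2469 at 180 cm.
Every optimal selection uses 5 products.

5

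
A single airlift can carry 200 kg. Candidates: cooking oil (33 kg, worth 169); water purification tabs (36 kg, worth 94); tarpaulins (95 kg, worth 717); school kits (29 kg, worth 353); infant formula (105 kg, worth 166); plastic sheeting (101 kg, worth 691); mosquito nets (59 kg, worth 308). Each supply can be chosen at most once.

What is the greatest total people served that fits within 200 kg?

By people served per kg: school kits 12.17, tarpaulins 7.55, plastic sheeting 6.84 lead.
Filling by ratio: tarpaulins + school kits + mosquito nets for 1378, with 17 kg left unused.
Dropping school kits and mosquito nets frees 88 kg; slotting in plastic sheeting (101 kg) lifts the total to 1408 at 196 kg.
Next best is tarpaulins + school kits + mosquito nets at 1378 (183 kg) — short by 30.

1408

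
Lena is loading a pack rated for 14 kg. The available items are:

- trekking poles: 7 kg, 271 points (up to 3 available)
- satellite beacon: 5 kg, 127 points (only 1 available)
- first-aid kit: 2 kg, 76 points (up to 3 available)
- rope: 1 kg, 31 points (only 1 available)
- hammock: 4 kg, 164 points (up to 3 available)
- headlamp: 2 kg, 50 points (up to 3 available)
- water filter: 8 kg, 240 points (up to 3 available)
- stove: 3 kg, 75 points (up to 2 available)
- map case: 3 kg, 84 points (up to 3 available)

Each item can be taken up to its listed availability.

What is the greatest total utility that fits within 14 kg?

Ranking by ratio (utility/kg): hammock 41.00, trekking poles 38.71, first-aid kit 38.00.
First-aid kit + 3×hammock uses 14 of the 14 kg and totals 568.
Every other selection either busts 14 kg or exceeds an availability limit or fails to beat 568.

568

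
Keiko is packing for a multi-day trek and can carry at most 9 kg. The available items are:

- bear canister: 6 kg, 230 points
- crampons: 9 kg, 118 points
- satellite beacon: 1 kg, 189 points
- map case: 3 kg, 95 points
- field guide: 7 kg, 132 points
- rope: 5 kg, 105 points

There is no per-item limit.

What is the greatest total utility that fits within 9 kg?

1701

Ranking by ratio (utility/kg): satellite beacon 189.00, bear canister 38.33, map case 31.67.
Taking 9×satellite beacon: 9 kg used, 1701 in utility.
That's the maximum — no swap from here does better than 1701.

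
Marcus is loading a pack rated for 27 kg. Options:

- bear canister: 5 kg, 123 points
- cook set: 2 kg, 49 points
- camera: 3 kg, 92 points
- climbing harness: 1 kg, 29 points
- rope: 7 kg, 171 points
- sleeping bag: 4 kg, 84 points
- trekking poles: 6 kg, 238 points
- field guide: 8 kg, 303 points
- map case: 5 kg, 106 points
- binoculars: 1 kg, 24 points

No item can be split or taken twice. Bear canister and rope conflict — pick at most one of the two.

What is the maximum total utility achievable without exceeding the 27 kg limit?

Taking the top-ratio items first gives bear canister + cook set + camera + climbing harness + trekking poles + field guide + binoculars for 858 (26 kg).
The 6 kg tied up in bear canister and binoculars is better spent on rope — total rises to 882 (27 kg).
The closest alternative, cook set + camera + rope + trekking poles + field guide + binoculars, reaches only 877.

882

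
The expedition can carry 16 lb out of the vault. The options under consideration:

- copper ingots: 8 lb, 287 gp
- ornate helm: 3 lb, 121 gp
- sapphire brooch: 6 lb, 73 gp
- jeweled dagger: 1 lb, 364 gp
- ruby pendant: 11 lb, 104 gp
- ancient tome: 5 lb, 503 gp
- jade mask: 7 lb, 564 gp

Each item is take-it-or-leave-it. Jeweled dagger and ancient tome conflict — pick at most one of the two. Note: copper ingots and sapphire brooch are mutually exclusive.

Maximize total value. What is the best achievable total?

1215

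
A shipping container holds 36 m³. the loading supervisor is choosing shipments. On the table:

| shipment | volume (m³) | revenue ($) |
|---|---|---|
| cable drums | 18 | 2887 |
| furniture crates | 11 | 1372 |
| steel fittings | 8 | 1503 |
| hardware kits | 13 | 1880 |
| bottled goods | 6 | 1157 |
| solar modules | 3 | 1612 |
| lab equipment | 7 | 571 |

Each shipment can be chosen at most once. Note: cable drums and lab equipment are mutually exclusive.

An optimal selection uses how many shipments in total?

The maximum revenue within 36 m³ is 7159.
For example cable drums + steel fittings + bottled goods + solar modules achieves it, using 35 m³.
Every optimal selection uses 4 shipments.

4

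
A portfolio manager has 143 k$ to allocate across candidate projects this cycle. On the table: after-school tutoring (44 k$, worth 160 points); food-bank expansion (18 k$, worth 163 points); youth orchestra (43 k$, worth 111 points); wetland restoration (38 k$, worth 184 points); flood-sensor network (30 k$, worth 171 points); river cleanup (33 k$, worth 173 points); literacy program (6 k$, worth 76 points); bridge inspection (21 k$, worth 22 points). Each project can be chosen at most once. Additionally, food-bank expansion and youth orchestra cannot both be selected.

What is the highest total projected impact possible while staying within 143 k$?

Best packing: food-bank expansion + wetland restoration + flood-sensor network + river cleanup + literacy program — 125 k$, 767 total.

767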